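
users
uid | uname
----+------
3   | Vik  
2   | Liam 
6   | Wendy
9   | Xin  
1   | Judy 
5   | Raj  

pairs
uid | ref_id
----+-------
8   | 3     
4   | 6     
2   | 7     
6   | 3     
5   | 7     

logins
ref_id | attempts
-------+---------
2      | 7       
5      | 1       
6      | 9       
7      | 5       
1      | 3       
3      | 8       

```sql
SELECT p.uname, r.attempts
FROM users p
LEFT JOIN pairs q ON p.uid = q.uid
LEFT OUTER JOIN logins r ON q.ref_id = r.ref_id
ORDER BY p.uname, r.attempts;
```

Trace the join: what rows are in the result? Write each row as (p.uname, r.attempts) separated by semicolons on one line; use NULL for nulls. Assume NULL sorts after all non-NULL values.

(Judy, NULL); (Liam, 5); (Raj, 5); (Vik, NULL); (Wendy, 8); (Xin, NULL)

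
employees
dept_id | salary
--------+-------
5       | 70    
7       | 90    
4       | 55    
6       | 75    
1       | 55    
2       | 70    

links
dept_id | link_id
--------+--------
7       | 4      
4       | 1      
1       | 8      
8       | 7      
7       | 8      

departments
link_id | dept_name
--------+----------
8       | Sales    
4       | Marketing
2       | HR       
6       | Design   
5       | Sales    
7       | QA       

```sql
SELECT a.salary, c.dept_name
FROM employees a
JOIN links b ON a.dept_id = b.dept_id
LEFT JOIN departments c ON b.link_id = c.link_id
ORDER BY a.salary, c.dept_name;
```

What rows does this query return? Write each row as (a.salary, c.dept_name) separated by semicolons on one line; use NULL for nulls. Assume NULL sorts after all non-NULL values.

(55, Sales); (55, NULL); (90, Marketing); (90, Sales)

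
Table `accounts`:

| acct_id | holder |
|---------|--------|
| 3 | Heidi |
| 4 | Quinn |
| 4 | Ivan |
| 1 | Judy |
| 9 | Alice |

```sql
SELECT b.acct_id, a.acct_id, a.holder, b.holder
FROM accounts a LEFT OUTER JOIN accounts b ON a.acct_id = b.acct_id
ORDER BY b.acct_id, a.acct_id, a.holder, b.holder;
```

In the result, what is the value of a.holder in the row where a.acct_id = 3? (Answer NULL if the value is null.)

Heidi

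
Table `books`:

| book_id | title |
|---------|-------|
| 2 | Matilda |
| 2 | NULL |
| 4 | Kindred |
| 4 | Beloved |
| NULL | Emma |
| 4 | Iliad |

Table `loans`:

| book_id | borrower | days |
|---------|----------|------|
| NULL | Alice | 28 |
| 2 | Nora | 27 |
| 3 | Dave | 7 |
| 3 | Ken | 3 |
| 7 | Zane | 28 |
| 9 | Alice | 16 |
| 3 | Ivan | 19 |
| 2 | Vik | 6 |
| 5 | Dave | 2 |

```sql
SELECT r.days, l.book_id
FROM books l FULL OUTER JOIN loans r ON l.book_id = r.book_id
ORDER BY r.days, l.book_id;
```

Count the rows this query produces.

15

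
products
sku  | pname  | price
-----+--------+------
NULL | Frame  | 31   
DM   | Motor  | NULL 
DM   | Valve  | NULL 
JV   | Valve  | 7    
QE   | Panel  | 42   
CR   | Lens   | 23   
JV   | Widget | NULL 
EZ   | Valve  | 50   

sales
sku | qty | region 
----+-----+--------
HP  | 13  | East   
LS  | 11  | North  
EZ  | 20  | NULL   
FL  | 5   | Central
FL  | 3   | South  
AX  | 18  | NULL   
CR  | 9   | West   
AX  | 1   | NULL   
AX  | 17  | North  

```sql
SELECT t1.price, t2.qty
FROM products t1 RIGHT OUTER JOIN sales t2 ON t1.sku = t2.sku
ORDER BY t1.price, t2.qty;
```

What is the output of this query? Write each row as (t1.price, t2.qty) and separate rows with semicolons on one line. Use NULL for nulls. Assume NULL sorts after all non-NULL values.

RIGHT JOIN keeps every row from `sales`; unmatched rows get NULL for `products`'s columns.
Matching on t1.sku = t2.sku. A NULL in a compared column never satisfies the condition.
- sku=NULL: no matching t2 row.
- sku=DM: no matching t2 row.
- sku=DM: no matching t2 row.
- sku=JV: no matching t2 row.
- sku=QE: no matching t2 row.
- sku=CR: 1 matching t2 row(s), so 1 row(s) emitted.
- sku=JV: no matching t2 row.
- sku=EZ: 1 matching t2 row(s), so 1 row(s) emitted.
- 7 row(s) from t2 found no t1 partner → padded with NULL.
After projecting and ordering:
t1.price | t2.qty
23 | 9
50 | 20
NULL | 1
NULL | 3
NULL | 5
NULL | 11
NULL | 13
NULL | 17
NULL | 18

(23, 9); (50, 20); (NULL, 1); (NULL, 3); (NULL, 5); (NULL, 11); (NULL, 13); (NULL, 17); (NULL, 18)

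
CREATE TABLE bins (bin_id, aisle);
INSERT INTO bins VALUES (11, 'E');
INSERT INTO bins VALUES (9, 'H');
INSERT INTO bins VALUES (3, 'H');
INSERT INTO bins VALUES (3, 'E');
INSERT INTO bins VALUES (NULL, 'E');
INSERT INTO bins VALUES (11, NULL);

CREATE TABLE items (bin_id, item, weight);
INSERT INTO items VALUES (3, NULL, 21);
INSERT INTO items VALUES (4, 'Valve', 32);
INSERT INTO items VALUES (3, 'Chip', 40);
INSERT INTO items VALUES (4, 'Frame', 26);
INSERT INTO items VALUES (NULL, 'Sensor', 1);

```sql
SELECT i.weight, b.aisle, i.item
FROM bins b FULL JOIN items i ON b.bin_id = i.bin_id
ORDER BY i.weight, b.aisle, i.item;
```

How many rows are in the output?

FULL OUTER JOIN keeps every row from both sides; unmatched rows get NULL for the other side's columns.
Matching on b.bin_id = i.bin_id. A NULL in a compared column never satisfies the condition.
- b row (bin_id=11): no match → kept, i columns NULL.
- b row (bin_id=9): no match → kept, i columns NULL.
- b row (bin_id=3): matches 2 i row(s) → 2 output row(s).
- b row (bin_id=3): matches 2 i row(s) → 2 output row(s).
- b row (bin_id=NULL): no match → kept, i columns NULL.
- b row (bin_id=11): no match → kept, i columns NULL.
- 3 i row(s) had no b match → kept, b columns NULL.
Total: 4 matched + 7 padded = 11 rows.

11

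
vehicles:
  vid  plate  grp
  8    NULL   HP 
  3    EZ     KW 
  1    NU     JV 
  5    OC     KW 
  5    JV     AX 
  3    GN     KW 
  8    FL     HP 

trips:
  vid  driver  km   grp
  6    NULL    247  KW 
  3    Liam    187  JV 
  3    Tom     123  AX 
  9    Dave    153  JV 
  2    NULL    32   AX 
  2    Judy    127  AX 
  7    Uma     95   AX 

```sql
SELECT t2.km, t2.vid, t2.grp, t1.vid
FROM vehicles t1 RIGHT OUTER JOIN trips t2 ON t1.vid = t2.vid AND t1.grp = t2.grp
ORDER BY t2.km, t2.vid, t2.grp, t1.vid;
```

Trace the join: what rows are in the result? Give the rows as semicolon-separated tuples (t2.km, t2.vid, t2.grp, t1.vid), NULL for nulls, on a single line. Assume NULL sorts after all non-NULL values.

(32, 2, AX, NULL); (95, 7, AX, NULL); (123, 3, AX, NULL); (127, 2, AX, NULL); (153, 9, JV, NULL); (187, 3, JV, NULL); (247, 6, KW, NULL)

RIGHT JOIN keeps every row from `trips`; unmatched rows get NULL for `vehicles`'s columns.
Matching on t1.vid = t2.vid AND t1.grp = t2.grp.
- t1[0] vid=8, grp=HP → no match.
- t1[1] vid=3, grp=KW → no match.
- t1[2] vid=1, grp=JV → no match.
- t1[3] vid=5, grp=KW → no match.
- t1[4] vid=5, grp=AX → no match.
- t1[5] vid=3, grp=KW → no match.
- t1[6] vid=8, grp=HP → no match.
- plus 7 unmatched t2 row(s), each kept with NULL t1 columns.
After projecting and ordering:
t2.km | t2.vid | t2.grp | t1.vid
32 | 2 | AX | NULL
95 | 7 | AX | NULL
123 | 3 | AX | NULL
127 | 2 | AX | NULL
153 | 9 | JV | NULL
187 | 3 | JV | NULL
247 | 6 | KW | NULL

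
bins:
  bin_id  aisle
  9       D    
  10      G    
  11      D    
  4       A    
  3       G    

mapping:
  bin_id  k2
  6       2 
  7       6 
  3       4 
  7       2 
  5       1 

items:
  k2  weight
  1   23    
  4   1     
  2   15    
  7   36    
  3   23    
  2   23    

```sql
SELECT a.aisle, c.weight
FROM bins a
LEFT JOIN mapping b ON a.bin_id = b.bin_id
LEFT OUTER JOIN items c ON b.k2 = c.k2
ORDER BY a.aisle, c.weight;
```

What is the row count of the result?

Evaluate left to right. First `bins a LEFT JOIN mapping b` on bin_id: 5 row(s).
Then LEFT JOIN `items c` on k2: each of those 5 rows is kept; rows whose b.k2 has no match in c get NULL for c's columns.
Result: 5 row(s).

5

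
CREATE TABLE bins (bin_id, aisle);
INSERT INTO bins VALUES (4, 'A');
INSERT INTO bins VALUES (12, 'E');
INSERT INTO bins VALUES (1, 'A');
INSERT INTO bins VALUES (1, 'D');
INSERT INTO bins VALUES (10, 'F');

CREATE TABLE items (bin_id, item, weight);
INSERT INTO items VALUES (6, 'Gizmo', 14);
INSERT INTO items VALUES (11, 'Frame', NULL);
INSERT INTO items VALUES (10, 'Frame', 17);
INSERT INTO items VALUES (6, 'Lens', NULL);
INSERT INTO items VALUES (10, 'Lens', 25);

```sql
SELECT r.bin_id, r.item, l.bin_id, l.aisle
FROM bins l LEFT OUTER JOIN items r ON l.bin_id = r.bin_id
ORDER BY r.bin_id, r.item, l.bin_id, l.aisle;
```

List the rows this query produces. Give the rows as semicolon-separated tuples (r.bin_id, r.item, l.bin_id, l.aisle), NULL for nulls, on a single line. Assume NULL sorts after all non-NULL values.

(10, Frame, 10, F); (10, Lens, 10, F); (NULL, NULL, 1, A); (NULL, NULL, 1, D); (NULL, NULL, 4, A); (NULL, NULL, 12, E)

LEFT JOIN keeps every row from `bins`; unmatched rows get NULL for `items`'s columns.
Matching on l.bin_id = r.bin_id.
- bin_id=4: no r row matches, row kept with r columns NULL.
- bin_id=12: no r row matches, row kept with r columns NULL.
- bin_id=1: no r row matches, row kept with r columns NULL.
- bin_id=1: no r row matches, row kept with r columns NULL.
- bin_id=10: 2 matching r row(s), so 2 row(s) emitted.
After projecting and ordering:
r.bin_id | r.item | l.bin_id | l.aisle
10 | Frame | 10 | F
10 | Lens | 10 | F
NULL | NULL | 1 | A
NULL | NULL | 1 | D
NULL | NULL | 4 | A
NULL | NULL | 12 | E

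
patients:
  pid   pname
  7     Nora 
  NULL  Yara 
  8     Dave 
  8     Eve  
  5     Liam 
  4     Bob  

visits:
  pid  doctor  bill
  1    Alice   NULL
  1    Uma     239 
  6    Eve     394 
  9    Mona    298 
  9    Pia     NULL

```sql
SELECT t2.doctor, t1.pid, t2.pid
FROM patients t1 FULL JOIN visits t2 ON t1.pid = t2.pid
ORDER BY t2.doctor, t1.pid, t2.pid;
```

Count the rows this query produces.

11

FULL OUTER JOIN keeps every row from both sides; unmatched rows get NULL for the other side's columns.
Matching on t1.pid = t2.pid. A NULL in a compared column never satisfies the condition.
- t1 (pid=7) has no partner → padded with NULL.
- t1 (pid=NULL) has no partner → padded with NULL.
- t1 (pid=8) has no partner → padded with NULL.
- t1 (pid=8) has no partner → padded with NULL.
- t1 (pid=5) has no partner → padded with NULL.
- t1 (pid=4) has no partner → padded with NULL.
- 5 t2 row(s) had no t1 match → kept, t1 columns NULL.
Total: 0 matched + 11 padded = 11 rows.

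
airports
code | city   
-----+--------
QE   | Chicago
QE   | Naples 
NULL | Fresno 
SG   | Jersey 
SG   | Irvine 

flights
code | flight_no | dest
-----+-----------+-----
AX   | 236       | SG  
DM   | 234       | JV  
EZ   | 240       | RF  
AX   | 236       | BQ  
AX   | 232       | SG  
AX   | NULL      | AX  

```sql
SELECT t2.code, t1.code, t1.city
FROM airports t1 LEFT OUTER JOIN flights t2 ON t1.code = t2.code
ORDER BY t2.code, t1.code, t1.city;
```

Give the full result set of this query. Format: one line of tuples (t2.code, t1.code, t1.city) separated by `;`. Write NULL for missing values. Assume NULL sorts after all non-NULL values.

LEFT JOIN keeps every row from `airports`; unmatched rows get NULL for `flights`'s columns.
Matching on t1.code = t2.code. A NULL in a compared column never satisfies the condition.
- t1[0] code=QE → no match; kept with NULLs on the t2 side.
- t1[1] code=QE → no match; kept with NULLs on the t2 side.
- t1[2] code=NULL → no match; kept with NULLs on the t2 side.
- t1[3] code=SG → no match; kept with NULLs on the t2 side.
- t1[4] code=SG → no match; kept with NULLs on the t2 side.
After projecting and ordering:
t2.code | t1.code | t1.city
NULL | QE | Chicago
NULL | QE | Naples
NULL | SG | Irvine
NULL | SG | Jersey
NULL | NULL | Fresno

(NULL, QE, Chicago); (NULL, QE, Naples); (NULL, SG, Irvine); (NULL, SG, Jersey); (NULL, NULL, Fresno)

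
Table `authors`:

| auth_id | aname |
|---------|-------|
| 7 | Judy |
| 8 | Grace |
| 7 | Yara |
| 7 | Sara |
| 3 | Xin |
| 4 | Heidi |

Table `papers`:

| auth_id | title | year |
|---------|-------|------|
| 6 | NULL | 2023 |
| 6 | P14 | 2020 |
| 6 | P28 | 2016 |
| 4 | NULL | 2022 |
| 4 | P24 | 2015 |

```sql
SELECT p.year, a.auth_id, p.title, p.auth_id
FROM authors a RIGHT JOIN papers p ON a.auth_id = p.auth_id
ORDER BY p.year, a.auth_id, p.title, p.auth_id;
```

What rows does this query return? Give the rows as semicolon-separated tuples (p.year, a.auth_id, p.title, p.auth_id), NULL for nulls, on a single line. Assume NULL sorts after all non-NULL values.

RIGHT JOIN keeps every row from `papers`; unmatched rows get NULL for `authors`'s columns.
Matching on a.auth_id = p.auth_id.
- a row (auth_id=7): no match.
- a row (auth_id=8): no match.
- a row (auth_id=7): no match.
- a row (auth_id=7): no match.
- a row (auth_id=3): no match.
- a row (auth_id=4): matches 2 p row(s) → 2 output row(s).
- 3 p row(s) had no a match → kept, a columns NULL.
After projecting and ordering:
p.year | a.auth_id | p.title | p.auth_id
2015 | 4 | P24 | 4
2016 | NULL | P28 | 6
2020 | NULL | P14 | 6
2022 | 4 | NULL | 4
2023 | NULL | NULL | 6

(2015, 4, P24, 4); (2016, NULL, P28, 6); (2020, NULL, P14, 6); (2022, 4, NULL, 4); (2023, NULL, NULL, 6)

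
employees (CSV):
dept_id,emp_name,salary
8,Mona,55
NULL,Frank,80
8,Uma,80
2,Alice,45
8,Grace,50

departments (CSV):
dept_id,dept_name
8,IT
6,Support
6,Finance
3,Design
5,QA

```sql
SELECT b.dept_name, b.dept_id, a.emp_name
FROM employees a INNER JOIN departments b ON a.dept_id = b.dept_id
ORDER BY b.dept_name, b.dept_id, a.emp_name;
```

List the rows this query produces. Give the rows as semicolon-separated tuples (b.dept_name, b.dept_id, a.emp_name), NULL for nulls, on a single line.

(IT, 8, Grace); (IT, 8, Mona); (IT, 8, Uma)

INNER JOIN keeps only pairs where the ON condition holds.
Matching on a.dept_id = b.dept_id. A NULL in a compared column never satisfies the condition.
Matched pairs: 3.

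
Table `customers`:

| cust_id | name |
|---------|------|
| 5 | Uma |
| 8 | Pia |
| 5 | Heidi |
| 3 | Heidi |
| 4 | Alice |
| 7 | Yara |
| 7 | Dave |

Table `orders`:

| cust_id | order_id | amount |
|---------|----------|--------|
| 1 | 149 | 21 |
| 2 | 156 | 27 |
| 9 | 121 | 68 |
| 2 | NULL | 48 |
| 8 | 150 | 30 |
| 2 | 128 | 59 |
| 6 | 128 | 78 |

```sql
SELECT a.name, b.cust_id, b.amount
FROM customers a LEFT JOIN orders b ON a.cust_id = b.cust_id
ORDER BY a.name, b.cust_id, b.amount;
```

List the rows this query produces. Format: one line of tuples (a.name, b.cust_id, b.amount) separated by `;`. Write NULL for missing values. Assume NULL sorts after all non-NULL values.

(Alice, NULL, NULL); (Dave, NULL, NULL); (Heidi, NULL, NULL); (Heidi, NULL, NULL); (Pia, 8, 30); (Uma, NULL, NULL); (Yara, NULL, NULL)

LEFT JOIN keeps every row from `customers`; unmatched rows get NULL for `orders`'s columns.
Matching on a.cust_id = b.cust_id.
Matched pairs: 1; unmatched a rows kept: 6.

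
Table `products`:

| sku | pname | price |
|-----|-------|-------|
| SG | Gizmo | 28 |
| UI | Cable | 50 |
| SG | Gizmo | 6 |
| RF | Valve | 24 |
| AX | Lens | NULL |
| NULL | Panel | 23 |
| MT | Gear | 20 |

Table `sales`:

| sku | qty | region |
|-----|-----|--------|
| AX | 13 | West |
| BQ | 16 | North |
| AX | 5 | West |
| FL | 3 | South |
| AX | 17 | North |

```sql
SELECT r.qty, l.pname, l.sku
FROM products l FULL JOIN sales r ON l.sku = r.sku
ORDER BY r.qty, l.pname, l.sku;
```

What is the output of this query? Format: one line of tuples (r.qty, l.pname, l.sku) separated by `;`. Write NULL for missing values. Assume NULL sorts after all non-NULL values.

(3, NULL, NULL); (5, Lens, AX); (13, Lens, AX); (16, NULL, NULL); (17, Lens, AX); (NULL, Cable, UI); (NULL, Gear, MT); (NULL, Gizmo, SG); (NULL, Gizmo, SG); (NULL, Panel, NULL); (NULL, Valve, RF)

FULL OUTER JOIN keeps every row from both sides; unmatched rows get NULL for the other side's columns.
Matching on l.sku = r.sku. A NULL in a compared column never satisfies the condition.
- l row (sku=SG): no match → kept, r columns NULL.
- l row (sku=UI): no match → kept, r columns NULL.
- l row (sku=SG): no match → kept, r columns NULL.
- l row (sku=RF): no match → kept, r columns NULL.
- l row (sku=AX): matches 3 r row(s) → 3 output row(s).
- l row (sku=NULL): no match → kept, r columns NULL.
- l row (sku=MT): no match → kept, r columns NULL.
- 2 r row(s) had no l match → kept, l columns NULL.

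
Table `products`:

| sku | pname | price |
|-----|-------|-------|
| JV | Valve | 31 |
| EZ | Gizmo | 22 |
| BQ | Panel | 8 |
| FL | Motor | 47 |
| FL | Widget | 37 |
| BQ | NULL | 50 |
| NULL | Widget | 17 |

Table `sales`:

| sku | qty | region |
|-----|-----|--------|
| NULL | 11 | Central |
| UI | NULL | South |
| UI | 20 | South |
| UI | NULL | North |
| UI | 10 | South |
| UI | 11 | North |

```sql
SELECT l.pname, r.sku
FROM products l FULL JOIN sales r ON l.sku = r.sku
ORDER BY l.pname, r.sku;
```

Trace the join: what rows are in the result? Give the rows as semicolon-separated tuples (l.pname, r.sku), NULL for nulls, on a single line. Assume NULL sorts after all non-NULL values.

(Gizmo, NULL); (Motor, NULL); (Panel, NULL); (Valve, NULL); (Widget, NULL); (Widget, NULL); (NULL, UI); (NULL, UI); (NULL, UI); (NULL, UI); (NULL, UI); (NULL, NULL); (NULL, NULL)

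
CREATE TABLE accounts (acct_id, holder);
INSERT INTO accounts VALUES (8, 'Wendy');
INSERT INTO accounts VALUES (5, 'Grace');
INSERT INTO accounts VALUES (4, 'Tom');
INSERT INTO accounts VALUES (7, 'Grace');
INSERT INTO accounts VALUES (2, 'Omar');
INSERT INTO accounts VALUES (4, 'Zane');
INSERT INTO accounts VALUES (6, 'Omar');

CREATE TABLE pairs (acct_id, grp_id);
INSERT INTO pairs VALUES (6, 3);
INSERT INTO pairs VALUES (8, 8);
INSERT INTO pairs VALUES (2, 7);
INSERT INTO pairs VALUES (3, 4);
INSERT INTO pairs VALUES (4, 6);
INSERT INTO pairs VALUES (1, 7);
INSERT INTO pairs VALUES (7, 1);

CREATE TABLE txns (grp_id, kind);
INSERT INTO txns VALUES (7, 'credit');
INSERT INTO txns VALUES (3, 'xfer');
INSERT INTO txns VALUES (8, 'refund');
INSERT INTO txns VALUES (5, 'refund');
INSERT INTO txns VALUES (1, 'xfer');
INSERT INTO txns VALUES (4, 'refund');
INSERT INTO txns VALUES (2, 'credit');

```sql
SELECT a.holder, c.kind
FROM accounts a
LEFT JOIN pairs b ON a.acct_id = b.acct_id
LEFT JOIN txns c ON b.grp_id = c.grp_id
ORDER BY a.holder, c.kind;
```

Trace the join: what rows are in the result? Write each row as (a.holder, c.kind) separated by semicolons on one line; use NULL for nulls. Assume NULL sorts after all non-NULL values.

Evaluate left to right. First `accounts a LEFT JOIN pairs b` on acct_id: 7 row(s).
Then LEFT JOIN `txns c` on grp_id: each of those 7 rows is kept; rows whose b.grp_id has no match in c get NULL for c's columns.

(Grace, xfer); (Grace, NULL); (Omar, credit); (Omar, xfer); (Tom, NULL); (Wendy, refund); (Zane, NULL)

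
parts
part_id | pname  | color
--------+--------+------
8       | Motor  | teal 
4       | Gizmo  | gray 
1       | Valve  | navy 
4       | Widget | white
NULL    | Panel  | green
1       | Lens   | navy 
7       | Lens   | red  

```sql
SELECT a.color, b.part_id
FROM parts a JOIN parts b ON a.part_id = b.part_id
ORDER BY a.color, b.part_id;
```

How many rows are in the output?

INNER JOIN keeps only pairs where the ON condition holds.
Matching on a.part_id = b.part_id. A NULL in a compared column never satisfies the condition.
Matched pairs: 10.
Total: 10 rows.

10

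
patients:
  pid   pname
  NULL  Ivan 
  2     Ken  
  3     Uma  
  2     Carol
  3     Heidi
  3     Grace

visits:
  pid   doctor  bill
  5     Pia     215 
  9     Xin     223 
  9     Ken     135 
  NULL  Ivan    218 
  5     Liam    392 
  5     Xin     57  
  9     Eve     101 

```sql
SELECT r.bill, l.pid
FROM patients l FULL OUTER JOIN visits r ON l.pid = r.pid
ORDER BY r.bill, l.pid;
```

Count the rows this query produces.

13

FULL OUTER JOIN keeps every row from both sides; unmatched rows get NULL for the other side's columns.
Matching on l.pid = r.pid. A NULL in a compared column never satisfies the condition.
- l (pid=NULL) has no partner → padded with NULL.
- l (pid=2) has no partner → padded with NULL.
- l (pid=3) has no partner → padded with NULL.
- l (pid=2) has no partner → padded with NULL.
- l (pid=3) has no partner → padded with NULL.
- l (pid=3) has no partner → padded with NULL.
- plus 7 unmatched r row(s), each kept with NULL l columns.
Total: 0 matched + 13 padded = 13 rows.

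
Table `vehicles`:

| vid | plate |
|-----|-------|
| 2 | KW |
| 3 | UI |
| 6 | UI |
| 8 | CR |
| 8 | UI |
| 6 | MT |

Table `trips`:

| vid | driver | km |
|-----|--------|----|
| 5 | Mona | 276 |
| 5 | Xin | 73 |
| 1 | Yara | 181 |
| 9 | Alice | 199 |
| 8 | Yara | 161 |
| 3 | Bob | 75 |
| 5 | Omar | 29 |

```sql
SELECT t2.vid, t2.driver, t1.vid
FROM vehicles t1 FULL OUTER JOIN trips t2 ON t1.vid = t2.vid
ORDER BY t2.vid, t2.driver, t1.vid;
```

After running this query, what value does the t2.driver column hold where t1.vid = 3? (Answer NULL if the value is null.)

Bob

FULL OUTER JOIN keeps every row from both sides; unmatched rows get NULL for the other side's columns.
Matching on t1.vid = t2.vid.
Matched pairs: 3; unmatched t1 rows kept: 3; unmatched t2 rows kept: 5.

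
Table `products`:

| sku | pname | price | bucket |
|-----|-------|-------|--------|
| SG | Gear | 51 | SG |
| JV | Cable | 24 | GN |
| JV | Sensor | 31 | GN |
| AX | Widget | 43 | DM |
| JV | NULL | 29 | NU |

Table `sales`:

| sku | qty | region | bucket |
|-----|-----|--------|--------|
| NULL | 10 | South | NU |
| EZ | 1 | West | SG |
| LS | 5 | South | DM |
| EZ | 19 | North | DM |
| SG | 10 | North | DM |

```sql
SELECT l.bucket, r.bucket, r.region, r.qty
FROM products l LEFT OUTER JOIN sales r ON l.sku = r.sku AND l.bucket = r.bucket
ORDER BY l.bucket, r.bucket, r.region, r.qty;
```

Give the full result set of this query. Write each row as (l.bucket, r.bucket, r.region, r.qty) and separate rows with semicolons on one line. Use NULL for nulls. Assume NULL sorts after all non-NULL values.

LEFT JOIN keeps every row from `products`; unmatched rows get NULL for `sales`'s columns.
Matching on l.sku = r.sku AND l.bucket = r.bucket. A NULL in a compared column never satisfies the condition.
- l[0] sku=SG, bucket=SG → no match; kept with NULLs on the r side.
- l[1] sku=JV, bucket=GN → no match; kept with NULLs on the r side.
- l[2] sku=JV, bucket=GN → no match; kept with NULLs on the r side.
- l[3] sku=AX, bucket=DM → no match; kept with NULLs on the r side.
- l[4] sku=JV, bucket=NU → no match; kept with NULLs on the r side.
After projecting and ordering:
l.bucket | r.bucket | r.region | r.qty
DM | NULL | NULL | NULL
GN | NULL | NULL | NULL
GN | NULL | NULL | NULL
NU | NULL | NULL | NULL
SG | NULL | NULL | NULL

(DM, NULL, NULL, NULL); (GN, NULL, NULL, NULL); (GN, NULL, NULL, NULL); (NU, NULL, NULL, NULL); (SG, NULL, NULL, NULL)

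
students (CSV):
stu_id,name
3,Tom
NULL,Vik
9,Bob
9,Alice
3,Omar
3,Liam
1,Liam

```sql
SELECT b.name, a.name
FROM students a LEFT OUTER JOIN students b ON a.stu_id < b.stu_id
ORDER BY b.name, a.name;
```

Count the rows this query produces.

LEFT JOIN keeps every row from `students a`; unmatched rows get NULL for `students b`'s columns.
Matching on a.stu_id < b.stu_id. A NULL in a compared column never satisfies the condition.
Matched pairs: 11; unmatched a rows kept: 3.
Total: 11 matched + 3 padded = 14 rows.

14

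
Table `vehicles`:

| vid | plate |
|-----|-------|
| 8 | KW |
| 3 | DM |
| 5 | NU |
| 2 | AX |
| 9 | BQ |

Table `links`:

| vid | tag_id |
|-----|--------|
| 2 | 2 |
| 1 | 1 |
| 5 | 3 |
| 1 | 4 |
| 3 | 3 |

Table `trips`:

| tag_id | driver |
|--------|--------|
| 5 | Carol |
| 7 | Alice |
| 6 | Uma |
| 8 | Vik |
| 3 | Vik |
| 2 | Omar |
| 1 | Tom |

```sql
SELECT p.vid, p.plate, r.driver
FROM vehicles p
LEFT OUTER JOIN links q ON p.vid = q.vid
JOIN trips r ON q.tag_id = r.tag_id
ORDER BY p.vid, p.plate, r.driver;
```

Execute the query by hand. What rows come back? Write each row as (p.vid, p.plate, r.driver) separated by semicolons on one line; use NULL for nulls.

Joins associate left-to-right: vehicles LEFT JOIN links on vid gives 5 intermediate row(s).
Then INNER JOIN `trips r` on tag_id: keep only rows whose q.tag_id appears in r.

(2, AX, Omar); (3, DM, Vik); (5, NU, Vik)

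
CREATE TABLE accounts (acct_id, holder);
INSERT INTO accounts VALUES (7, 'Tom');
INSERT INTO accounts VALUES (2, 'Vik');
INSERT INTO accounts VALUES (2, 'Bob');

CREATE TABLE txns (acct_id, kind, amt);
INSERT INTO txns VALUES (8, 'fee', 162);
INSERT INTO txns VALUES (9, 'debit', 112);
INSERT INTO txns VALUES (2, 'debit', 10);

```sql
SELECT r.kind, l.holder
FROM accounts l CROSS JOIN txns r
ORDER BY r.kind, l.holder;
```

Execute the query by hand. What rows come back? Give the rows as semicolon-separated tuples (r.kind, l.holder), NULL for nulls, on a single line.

(debit, Bob); (debit, Bob); (debit, Tom); (debit, Tom); (debit, Vik); (debit, Vik); (fee, Bob); (fee, Tom); (fee, Vik)

CROSS JOIN pairs every row of `accounts` with every row of `txns`: 3 × 3 = 9 rows.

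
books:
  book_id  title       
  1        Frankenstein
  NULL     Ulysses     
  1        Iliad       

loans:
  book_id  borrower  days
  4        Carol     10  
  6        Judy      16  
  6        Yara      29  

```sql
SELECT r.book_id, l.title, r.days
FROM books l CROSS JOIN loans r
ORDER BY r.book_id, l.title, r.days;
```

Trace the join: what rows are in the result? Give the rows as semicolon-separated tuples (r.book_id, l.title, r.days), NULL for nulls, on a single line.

(4, Frankenstein, 10); (4, Iliad, 10); (4, Ulysses, 10); (6, Frankenstein, 16); (6, Frankenstein, 29); (6, Iliad, 16); (6, Iliad, 29); (6, Ulysses, 16); (6, Ulysses, 29)

CROSS JOIN pairs every row of `books` with every row of `loans`: 3 × 3 = 9 rows.
After projecting and ordering:
r.book_id | l.title | r.days
4 | Frankenstein | 10
4 | Iliad | 10
4 | Ulysses | 10
6 | Frankenstein | 16
6 | Frankenstein | 29
6 | Iliad | 16
6 | Iliad | 29
6 | Ulysses | 16
6 | Ulysses | 29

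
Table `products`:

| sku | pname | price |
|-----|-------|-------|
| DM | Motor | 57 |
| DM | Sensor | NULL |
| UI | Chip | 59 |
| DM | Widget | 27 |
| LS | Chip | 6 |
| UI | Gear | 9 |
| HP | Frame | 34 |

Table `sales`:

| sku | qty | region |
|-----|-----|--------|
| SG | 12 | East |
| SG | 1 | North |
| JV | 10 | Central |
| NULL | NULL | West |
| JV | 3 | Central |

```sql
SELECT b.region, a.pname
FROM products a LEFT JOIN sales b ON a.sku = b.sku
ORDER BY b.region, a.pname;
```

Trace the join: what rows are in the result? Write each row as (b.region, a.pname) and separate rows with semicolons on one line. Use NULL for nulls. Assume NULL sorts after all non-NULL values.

(NULL, Chip); (NULL, Chip); (NULL, Frame); (NULL, Gear); (NULL, Motor); (NULL, Sensor); (NULL, Widget)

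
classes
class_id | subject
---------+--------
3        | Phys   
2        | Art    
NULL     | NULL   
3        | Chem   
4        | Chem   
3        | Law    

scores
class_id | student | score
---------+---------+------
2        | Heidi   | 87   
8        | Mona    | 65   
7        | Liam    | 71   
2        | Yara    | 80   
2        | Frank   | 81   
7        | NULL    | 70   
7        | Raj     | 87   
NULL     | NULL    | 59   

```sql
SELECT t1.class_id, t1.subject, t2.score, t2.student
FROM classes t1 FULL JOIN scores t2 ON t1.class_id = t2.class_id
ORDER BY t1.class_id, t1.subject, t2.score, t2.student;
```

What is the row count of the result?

FULL OUTER JOIN keeps every row from both sides; unmatched rows get NULL for the other side's columns.
Matching on t1.class_id = t2.class_id. A NULL in a compared column never satisfies the condition.
- t1 (class_id=3) has no partner → padded with NULL.
- t1 (class_id=2) pairs with 3 row(s) of t2.
- t1 (class_id=NULL) has no partner → padded with NULL.
- t1 (class_id=3) has no partner → padded with NULL.
- t1 (class_id=4) has no partner → padded with NULL.
- t1 (class_id=3) has no partner → padded with NULL.
- 5 row(s) from t2 found no t1 partner → padded with NULL.
Total: 3 matched + 10 padded = 13 rows.

13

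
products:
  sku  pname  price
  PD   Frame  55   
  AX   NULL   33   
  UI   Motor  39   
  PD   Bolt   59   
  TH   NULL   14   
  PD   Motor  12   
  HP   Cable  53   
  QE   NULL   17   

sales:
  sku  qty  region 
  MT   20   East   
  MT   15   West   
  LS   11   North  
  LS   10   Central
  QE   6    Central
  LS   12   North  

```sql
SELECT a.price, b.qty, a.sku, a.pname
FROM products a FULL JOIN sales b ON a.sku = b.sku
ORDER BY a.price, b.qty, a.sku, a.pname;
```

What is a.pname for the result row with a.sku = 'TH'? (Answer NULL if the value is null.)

FULL OUTER JOIN keeps every row from both sides; unmatched rows get NULL for the other side's columns.
Matching on a.sku = b.sku.
- a (sku=PD) has no partner → padded with NULL.
- a (sku=AX) has no partner → padded with NULL.
- a (sku=UI) has no partner → padded with NULL.
- a (sku=PD) has no partner → padded with NULL.
- a (sku=TH) has no partner → padded with NULL.
- a (sku=PD) has no partner → padded with NULL.
- a (sku=HP) has no partner → padded with NULL.
- a (sku=QE) pairs with 1 row(s) of b.
- 5 b row(s) had no a match → kept, a columns NULL.

NULL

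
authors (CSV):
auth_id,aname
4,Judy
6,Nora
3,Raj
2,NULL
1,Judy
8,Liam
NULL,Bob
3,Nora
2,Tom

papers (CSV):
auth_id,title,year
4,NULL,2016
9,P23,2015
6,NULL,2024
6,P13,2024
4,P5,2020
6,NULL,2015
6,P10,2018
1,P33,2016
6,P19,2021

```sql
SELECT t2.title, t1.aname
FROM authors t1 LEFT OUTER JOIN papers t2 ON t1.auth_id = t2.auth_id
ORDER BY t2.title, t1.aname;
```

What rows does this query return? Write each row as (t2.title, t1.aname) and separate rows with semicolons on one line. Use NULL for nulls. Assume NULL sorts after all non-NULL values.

LEFT JOIN keeps every row from `authors`; unmatched rows get NULL for `papers`'s columns.
Matching on t1.auth_id = t2.auth_id. A NULL in a compared column never satisfies the condition.
- t1 row (auth_id=4): matches 2 t2 row(s) → 2 output row(s).
- t1 row (auth_id=6): matches 5 t2 row(s) → 5 output row(s).
- t1 row (auth_id=3): no match → kept, t2 columns NULL.
- t1 row (auth_id=2): no match → kept, t2 columns NULL.
- t1 row (auth_id=1): matches 1 t2 row(s) → 1 output row(s).
- t1 row (auth_id=8): no match → kept, t2 columns NULL.
- t1 row (auth_id=NULL): no match → kept, t2 columns NULL.
- t1 row (auth_id=3): no match → kept, t2 columns NULL.
- t1 row (auth_id=2): no match → kept, t2 columns NULL.

(P10, Nora); (P13, Nora); (P19, Nora); (P33, Judy); (P5, Judy); (NULL, Bob); (NULL, Judy); (NULL, Liam); (NULL, Nora); (NULL, Nora); (NULL, Nora); (NULL, Raj); (NULL, Tom); (NULL, NULL)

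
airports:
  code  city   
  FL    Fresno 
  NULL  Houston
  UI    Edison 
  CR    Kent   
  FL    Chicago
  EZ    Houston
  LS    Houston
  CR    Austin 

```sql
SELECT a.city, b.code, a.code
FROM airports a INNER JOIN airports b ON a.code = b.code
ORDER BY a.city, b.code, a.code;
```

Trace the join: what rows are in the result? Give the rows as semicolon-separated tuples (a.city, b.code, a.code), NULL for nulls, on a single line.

INNER JOIN keeps only pairs where the ON condition holds.
Matching on a.code = b.code. A NULL in a compared column never satisfies the condition.
Matched pairs: 11.

(Austin, CR, CR); (Austin, CR, CR); (Chicago, FL, FL); (Chicago, FL, FL); (Edison, UI, UI); (Fresno, FL, FL); (Fresno, FL, FL); (Houston, EZ, EZ); (Houston, LS, LS); (Kent, CR, CR); (Kent, CR, CR)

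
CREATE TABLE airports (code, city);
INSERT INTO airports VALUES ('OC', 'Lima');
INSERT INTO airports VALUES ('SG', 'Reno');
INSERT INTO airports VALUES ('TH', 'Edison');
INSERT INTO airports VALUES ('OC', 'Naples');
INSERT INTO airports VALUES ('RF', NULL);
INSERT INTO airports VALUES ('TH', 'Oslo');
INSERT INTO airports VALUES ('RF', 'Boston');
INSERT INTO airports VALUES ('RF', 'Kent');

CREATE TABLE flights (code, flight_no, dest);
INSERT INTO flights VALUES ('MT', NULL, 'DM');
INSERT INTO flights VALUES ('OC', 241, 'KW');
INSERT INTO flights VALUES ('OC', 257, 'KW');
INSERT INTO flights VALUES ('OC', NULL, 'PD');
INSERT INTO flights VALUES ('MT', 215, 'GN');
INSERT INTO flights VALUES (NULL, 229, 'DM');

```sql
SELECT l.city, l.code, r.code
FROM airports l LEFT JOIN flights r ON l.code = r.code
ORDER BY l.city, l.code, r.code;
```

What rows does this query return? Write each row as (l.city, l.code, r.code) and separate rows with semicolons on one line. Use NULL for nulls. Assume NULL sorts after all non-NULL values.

LEFT JOIN keeps every row from `airports`; unmatched rows get NULL for `flights`'s columns.
Matching on l.code = r.code. A NULL in a compared column never satisfies the condition.
- code=OC: 3 matching r row(s), so 3 row(s) emitted.
- code=SG: no r row matches, row kept with r columns NULL.
- code=TH: no r row matches, row kept with r columns NULL.
- code=OC: 3 matching r row(s), so 3 row(s) emitted.
- code=RF: no r row matches, row kept with r columns NULL.
- code=TH: no r row matches, row kept with r columns NULL.
- code=RF: no r row matches, row kept with r columns NULL.
- code=RF: no r row matches, row kept with r columns NULL.

(Boston, RF, NULL); (Edison, TH, NULL); (Kent, RF, NULL); (Lima, OC, OC); (Lima, OC, OC); (Lima, OC, OC); (Naples, OC, OC); (Naples, OC, OC); (Naples, OC, OC); (Oslo, TH, NULL); (Reno, SG, NULL); (NULL, RF, NULL)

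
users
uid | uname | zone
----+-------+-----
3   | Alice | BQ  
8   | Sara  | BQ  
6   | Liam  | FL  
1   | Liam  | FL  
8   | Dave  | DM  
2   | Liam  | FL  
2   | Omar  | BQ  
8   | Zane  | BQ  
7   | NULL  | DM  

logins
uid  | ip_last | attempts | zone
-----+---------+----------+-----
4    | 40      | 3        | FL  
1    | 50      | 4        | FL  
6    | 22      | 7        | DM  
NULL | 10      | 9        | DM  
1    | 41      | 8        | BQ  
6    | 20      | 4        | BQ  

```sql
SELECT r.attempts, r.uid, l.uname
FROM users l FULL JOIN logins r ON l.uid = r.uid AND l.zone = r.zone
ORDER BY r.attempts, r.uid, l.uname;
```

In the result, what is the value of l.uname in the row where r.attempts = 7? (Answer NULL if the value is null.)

FULL OUTER JOIN keeps every row from both sides; unmatched rows get NULL for the other side's columns.
Matching on l.uid = r.uid AND l.zone = r.zone. A NULL in a compared column never satisfies the condition.
- l row (uid=3, zone=BQ): no match → kept, r columns NULL.
- l row (uid=8, zone=BQ): no match → kept, r columns NULL.
- l row (uid=6, zone=FL): no match → kept, r columns NULL.
- l row (uid=1, zone=FL): matches 1 r row(s) → 1 output row(s).
- l row (uid=8, zone=DM): no match → kept, r columns NULL.
- l row (uid=2, zone=FL): no match → kept, r columns NULL.
- l row (uid=2, zone=BQ): no match → kept, r columns NULL.
- l row (uid=8, zone=BQ): no match → kept, r columns NULL.
- l row (uid=7, zone=DM): no match → kept, r columns NULL.
- 5 r row(s) had no l match → kept, l columns NULL.

NULL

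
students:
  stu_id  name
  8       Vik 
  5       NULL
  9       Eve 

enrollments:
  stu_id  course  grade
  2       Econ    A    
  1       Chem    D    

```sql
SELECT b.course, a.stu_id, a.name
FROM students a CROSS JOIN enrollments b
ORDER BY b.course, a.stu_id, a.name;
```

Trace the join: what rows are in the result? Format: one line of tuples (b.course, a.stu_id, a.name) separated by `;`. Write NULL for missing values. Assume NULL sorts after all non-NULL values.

(Chem, 5, NULL); (Chem, 8, Vik); (Chem, 9, Eve); (Econ, 5, NULL); (Econ, 8, Vik); (Econ, 9, Eve)

CROSS JOIN pairs every row of `students` with every row of `enrollments`: 3 × 2 = 6 rows.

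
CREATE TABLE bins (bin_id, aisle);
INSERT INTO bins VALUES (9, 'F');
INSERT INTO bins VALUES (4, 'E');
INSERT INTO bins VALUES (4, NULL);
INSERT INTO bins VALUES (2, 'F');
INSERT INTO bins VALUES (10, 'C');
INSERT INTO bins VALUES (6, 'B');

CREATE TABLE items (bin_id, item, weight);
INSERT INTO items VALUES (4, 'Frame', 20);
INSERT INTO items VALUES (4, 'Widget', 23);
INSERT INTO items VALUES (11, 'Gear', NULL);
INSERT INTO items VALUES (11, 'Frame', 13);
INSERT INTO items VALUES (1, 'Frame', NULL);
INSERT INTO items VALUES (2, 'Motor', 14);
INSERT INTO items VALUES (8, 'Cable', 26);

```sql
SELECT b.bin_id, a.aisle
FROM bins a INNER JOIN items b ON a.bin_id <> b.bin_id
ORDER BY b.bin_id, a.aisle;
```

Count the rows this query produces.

37

INNER JOIN keeps only pairs where the ON condition holds.
Matching on a.bin_id <> b.bin_id.
- a (bin_id=9) pairs with 7 row(s) of b.
- a (bin_id=4) pairs with 5 row(s) of b.
- a (bin_id=4) pairs with 5 row(s) of b.
- a (bin_id=2) pairs with 6 row(s) of b.
- a (bin_id=10) pairs with 7 row(s) of b.
- a (bin_id=6) pairs with 7 row(s) of b.
Total: 37 rows.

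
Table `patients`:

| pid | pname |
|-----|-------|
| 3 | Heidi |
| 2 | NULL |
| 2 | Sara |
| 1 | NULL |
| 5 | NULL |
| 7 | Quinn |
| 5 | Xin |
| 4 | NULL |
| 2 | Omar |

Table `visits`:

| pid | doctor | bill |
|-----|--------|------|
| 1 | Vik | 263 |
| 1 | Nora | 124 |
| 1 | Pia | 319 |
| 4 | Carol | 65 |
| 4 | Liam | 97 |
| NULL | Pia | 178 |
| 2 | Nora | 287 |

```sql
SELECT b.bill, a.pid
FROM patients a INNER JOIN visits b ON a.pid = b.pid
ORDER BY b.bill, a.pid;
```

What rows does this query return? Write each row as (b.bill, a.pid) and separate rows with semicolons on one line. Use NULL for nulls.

INNER JOIN keeps only pairs where the ON condition holds.
Matching on a.pid = b.pid. A NULL in a compared column never satisfies the condition.
- a row (pid=3): no match → dropped.
- a row (pid=2): matches 1 b row(s) → 1 output row(s).
- a row (pid=2): matches 1 b row(s) → 1 output row(s).
- a row (pid=1): matches 3 b row(s) → 3 output row(s).
- a row (pid=5): no match → dropped.
- a row (pid=7): no match → dropped.
- a row (pid=5): no match → dropped.
- a row (pid=4): matches 2 b row(s) → 2 output row(s).
- a row (pid=2): matches 1 b row(s) → 1 output row(s).
After projecting and ordering:
b.bill | a.pid
65 | 4
97 | 4
124 | 1
263 | 1
287 | 2
287 | 2
287 | 2
319 | 1

(65, 4); (97, 4); (124, 1); (263, 1); (287, 2); (287, 2); (287, 2); (319, 1)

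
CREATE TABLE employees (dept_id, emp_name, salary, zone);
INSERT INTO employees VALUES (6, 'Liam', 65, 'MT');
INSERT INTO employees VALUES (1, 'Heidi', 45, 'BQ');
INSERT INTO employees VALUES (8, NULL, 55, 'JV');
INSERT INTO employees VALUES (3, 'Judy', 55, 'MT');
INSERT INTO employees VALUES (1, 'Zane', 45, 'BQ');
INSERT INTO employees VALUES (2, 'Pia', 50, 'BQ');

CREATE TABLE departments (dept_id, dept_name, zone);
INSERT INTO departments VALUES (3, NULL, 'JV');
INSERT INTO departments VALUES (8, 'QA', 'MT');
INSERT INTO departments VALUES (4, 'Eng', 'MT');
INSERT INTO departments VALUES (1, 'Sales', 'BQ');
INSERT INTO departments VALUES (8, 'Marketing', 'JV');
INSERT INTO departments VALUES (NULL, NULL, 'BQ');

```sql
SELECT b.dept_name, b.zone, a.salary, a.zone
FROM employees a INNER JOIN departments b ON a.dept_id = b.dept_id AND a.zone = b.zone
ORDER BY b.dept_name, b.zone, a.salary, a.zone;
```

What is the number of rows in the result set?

3

INNER JOIN keeps only pairs where the ON condition holds.
Matching on a.dept_id = b.dept_id AND a.zone = b.zone. A NULL in a compared column never satisfies the condition.
Matched pairs: 3.
Total: 3 rows.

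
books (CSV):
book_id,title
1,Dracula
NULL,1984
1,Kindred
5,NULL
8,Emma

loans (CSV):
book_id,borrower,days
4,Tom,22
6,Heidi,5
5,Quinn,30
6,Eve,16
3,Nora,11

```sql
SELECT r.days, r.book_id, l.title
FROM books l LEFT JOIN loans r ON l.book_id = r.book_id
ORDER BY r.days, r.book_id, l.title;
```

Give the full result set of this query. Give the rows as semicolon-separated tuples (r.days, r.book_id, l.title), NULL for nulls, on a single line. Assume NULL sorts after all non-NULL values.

LEFT JOIN keeps every row from `books`; unmatched rows get NULL for `loans`'s columns.
Matching on l.book_id = r.book_id. A NULL in a compared column never satisfies the condition.
Matched pairs: 1; unmatched l rows kept: 4.

(30, 5, NULL); (NULL, NULL, 1984); (NULL, NULL, Dracula); (NULL, NULL, Emma); (NULL, NULL, Kindred)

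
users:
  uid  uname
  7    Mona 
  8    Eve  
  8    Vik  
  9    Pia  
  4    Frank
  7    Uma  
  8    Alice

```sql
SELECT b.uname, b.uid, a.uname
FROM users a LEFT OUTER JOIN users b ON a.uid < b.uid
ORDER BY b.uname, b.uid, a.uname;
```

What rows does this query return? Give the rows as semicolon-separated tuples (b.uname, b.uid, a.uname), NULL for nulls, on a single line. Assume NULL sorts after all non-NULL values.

LEFT JOIN keeps every row from `users a`; unmatched rows get NULL for `users b`'s columns.
Matching on a.uid < b.uid.
- a (uid=7) pairs with 4 row(s) of b.
- a (uid=8) pairs with 1 row(s) of b.
- a (uid=8) pairs with 1 row(s) of b.
- a (uid=9) has no partner → padded with NULL.
- a (uid=4) pairs with 6 row(s) of b.
- a (uid=7) pairs with 4 row(s) of b.
- a (uid=8) pairs with 1 row(s) of b.

(Alice, 8, Frank); (Alice, 8, Mona); (Alice, 8, Uma); (Eve, 8, Frank); (Eve, 8, Mona); (Eve, 8, Uma); (Mona, 7, Frank); (Pia, 9, Alice); (Pia, 9, Eve); (Pia, 9, Frank); (Pia, 9, Mona); (Pia, 9, Uma); (Pia, 9, Vik); (Uma, 7, Frank); (Vik, 8, Frank); (Vik, 8, Mona); (Vik, 8, Uma); (NULL, NULL, Pia)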